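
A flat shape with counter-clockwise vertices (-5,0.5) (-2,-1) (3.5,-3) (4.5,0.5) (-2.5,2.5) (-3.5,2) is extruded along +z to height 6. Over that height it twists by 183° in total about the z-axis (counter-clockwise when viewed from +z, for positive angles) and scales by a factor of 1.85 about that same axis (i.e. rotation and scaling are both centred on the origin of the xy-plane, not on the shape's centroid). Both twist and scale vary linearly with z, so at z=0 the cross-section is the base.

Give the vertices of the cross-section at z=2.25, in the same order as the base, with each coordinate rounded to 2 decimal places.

t = z/height = 2.25/6 = 0.375
s = 1 + (scale-1)·z/height = 1 + (1.85-1)·2.25/6 = 1.318750
θ = twist·z/height = 183°·2.25/6 = 68.6250° = 1.197732 rad
cos θ = 0.364470, sin θ = 0.931215 (intermediates below are computed at full precision and shown rounded to 5 d.p.)
v1: (-5,0.5) → rotate → (-2.28796,-4.47384) → ×s → (-3.01725,-5.89988) → (-3.02,-5.90)
v2: (-2,-1) → rotate → (0.20227,-2.22690) → ×s → (0.26675,-2.93672) → (0.27,-2.94)
v3: (3.5,-3) → rotate → (4.06929,2.16584) → ×s → (5.36638,2.85620) → (5.37,2.86)
v4: (4.5,0.5) → rotate → (1.17451,4.37270) → ×s → (1.54888,5.76650) → (1.55,5.77)
v5: (-2.5,2.5) → rotate → (-3.23921,-1.41686) → ×s → (-4.27171,-1.86849) → (-4.27,-1.87)
v6: (-3.5,2) → rotate → (-3.13808,-2.53031) → ×s → (-4.13834,-3.33685) → (-4.14,-3.34)

Cross-section at z=2.25: (-3.02,-5.90) (0.27,-2.94) (5.37,2.86) (1.55,5.77) (-4.27,-1.87) (-4.14,-3.34)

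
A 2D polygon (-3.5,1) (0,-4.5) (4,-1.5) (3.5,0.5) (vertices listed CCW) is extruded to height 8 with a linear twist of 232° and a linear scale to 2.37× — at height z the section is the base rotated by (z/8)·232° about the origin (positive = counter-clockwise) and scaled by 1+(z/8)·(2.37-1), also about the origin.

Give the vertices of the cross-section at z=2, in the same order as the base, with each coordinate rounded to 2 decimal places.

t = z/height = 2/8 = 0.25
s = 1 + (scale-1)·z/height = 1 + (2.37-1)·2/8 = 1.342500
θ = twist·z/height = 232°·2/8 = 58.0000° = 1.012291 rad
cos θ = 0.529919, sin θ = 0.848048 (intermediates below are computed at full precision and shown rounded to 5 d.p.)
v1: (-3.5,1) → rotate → (-2.70277,-2.43825) → ×s → (-3.62846,-3.27335) → (-3.63,-3.27)
v2: (0,-4.5) → rotate → (3.81622,-2.38464) → ×s → (5.12327,-3.20137) → (5.12,-3.20)
v3: (4,-1.5) → rotate → (3.39175,2.59731) → ×s → (4.55342,3.48689) → (4.55,3.49)
v4: (3.5,0.5) → rotate → (1.43069,3.23313) → ×s → (1.92071,4.34047) → (1.92,4.34)

Cross-section at z=2: (-3.63,-3.27) (5.12,-3.20) (4.55,3.49) (1.92,4.34)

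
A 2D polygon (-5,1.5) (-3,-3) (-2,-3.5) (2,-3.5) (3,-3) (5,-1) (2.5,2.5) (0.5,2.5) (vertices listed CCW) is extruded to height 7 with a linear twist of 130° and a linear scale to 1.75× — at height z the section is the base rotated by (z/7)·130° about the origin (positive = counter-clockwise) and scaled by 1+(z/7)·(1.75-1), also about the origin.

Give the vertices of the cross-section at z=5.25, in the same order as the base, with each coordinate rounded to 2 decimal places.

Cross-section at z=5.25: (-1.30,-8.05) (5.26,-4.04) (5.83,-2.38) (5.01,3.81) (4.04,5.26) (0.53,7.95) (-4.38,3.36) (-3.97,0.26)

t = z/height = 5.25/7 = 0.75
s = 1 + (scale-1)·z/height = 1 + (1.75-1)·5.25/7 = 1.562500
θ = twist·z/height = 130°·5.25/7 = 97.5000° = 1.701696 rad
cos θ = -0.130526, sin θ = 0.991445 (intermediates below are computed at full precision and shown rounded to 5 d.p.)
v1: (-5,1.5) → rotate → (-0.83454,-5.15301) → ×s → (-1.30396,-8.05158) → (-1.30,-8.05)
v2: (-3,-3) → rotate → (3.36591,-2.58276) → ×s → (5.25924,-4.03556) → (5.26,-4.04)
v3: (-2,-3.5) → rotate → (3.73111,-1.52605) → ×s → (5.82986,-2.38445) → (5.83,-2.38)
v4: (2,-3.5) → rotate → (3.20900,2.43973) → ×s → (5.01407,3.81208) → (5.01,3.81)
v5: (3,-3) → rotate → (2.58276,3.36591) → ×s → (4.03556,5.25924) → (4.04,5.26)
v6: (5,-1) → rotate → (0.33881,5.08775) → ×s → (0.52940,7.94961) → (0.53,7.95)
v7: (2.5,2.5) → rotate → (-2.80493,2.15230) → ×s → (-4.38270,3.36296) → (-4.38,3.36)
v8: (0.5,2.5) → rotate → (-2.54388,0.16941) → ×s → (-3.97481,0.26470) → (-3.97,0.26)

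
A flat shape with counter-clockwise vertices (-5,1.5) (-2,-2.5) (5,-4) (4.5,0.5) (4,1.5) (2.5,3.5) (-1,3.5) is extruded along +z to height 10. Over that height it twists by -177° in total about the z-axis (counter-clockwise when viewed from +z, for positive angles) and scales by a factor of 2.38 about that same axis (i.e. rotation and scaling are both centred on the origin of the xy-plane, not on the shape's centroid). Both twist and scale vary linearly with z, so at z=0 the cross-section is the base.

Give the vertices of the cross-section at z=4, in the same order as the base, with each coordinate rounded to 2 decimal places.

Cross-section at z=4: (-0.35,8.09) (-4.68,1.66) (-3.31,-9.37) (3.03,-6.34) (4.24,-5.10) (6.41,-1.88) (4.62,3.25)

t = z/height = 4/10 = 0.4
s = 1 + (scale-1)·z/height = 1 + (2.38-1)·4/10 = 1.552000
θ = twist·z/height = -177°·4/10 = -70.8000° = -1.235693 rad
cos θ = 0.328867, sin θ = -0.944376 (intermediates below are computed at full precision and shown rounded to 5 d.p.)
v1: (-5,1.5) → rotate → (-0.22777,5.21518) → ×s → (-0.35350,8.09396) → (-0.35,8.09)
v2: (-2,-2.5) → rotate → (-3.01867,1.06659) → ×s → (-4.68498,1.65534) → (-4.68,1.66)
v3: (5,-4) → rotate → (-2.13317,-6.03735) → ×s → (-3.31068,-9.36996) → (-3.31,-9.37)
v4: (4.5,0.5) → rotate → (1.95209,-4.08526) → ×s → (3.02964,-6.34032) → (3.03,-6.34)
v5: (4,1.5) → rotate → (2.73203,-3.28421) → ×s → (4.24011,-5.09709) → (4.24,-5.10)
v6: (2.5,3.5) → rotate → (4.12748,-1.20991) → ×s → (6.40586,-1.87778) → (6.41,-1.88)
v7: (-1,3.5) → rotate → (2.97645,2.09541) → ×s → (4.61945,3.25208) → (4.62,3.25)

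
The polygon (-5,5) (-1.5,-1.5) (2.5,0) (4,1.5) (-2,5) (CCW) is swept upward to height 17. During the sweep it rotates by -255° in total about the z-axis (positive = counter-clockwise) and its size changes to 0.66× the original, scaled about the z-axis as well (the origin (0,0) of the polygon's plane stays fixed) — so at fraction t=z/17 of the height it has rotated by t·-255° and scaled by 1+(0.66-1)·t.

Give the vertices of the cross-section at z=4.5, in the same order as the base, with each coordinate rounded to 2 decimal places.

t = z/height = 4.5/17 = 0.264706
s = 1 + (scale-1)·z/height = 1 + (0.66-1)·4.5/17 = 0.910000
θ = twist·z/height = -255°·4.5/17 = -67.5000° = -1.178097 rad
cos θ = 0.382683, sin θ = -0.923880 (intermediates below are computed at full precision and shown rounded to 5 d.p.)
v1: (-5,5) → rotate → (2.70598,6.53281) → ×s → (2.46244,5.94486) → (2.46,5.94)
v2: (-1.5,-1.5) → rotate → (-1.95984,0.81179) → ×s → (-1.78346,0.73873) → (-1.78,0.74)
v3: (2.5,0) → rotate → (0.95671,-2.30970) → ×s → (0.87060,-2.10183) → (0.87,-2.10)
v4: (4,1.5) → rotate → (2.91655,-3.12149) → ×s → (2.65406,-2.84056) → (2.65,-2.84)
v5: (-2,5) → rotate → (3.85403,3.76118) → ×s → (3.50717,3.42267) → (3.51,3.42)

Cross-section at z=4.5: (2.46,5.94) (-1.78,0.74) (0.87,-2.10) (2.65,-2.84) (3.51,3.42)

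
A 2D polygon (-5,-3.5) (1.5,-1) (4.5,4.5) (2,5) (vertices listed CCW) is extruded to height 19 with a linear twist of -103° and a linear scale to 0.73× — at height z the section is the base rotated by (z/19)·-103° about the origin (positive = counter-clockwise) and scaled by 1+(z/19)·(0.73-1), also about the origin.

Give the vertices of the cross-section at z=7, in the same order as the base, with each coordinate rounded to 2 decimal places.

t = z/height = 7/19 = 0.368421
s = 1 + (scale-1)·z/height = 1 + (0.73-1)·7/19 = 0.900526
θ = twist·z/height = -103°·7/19 = -37.9474° = -0.662307 rad
cos θ = 0.788576, sin θ = -0.614937 (intermediates below are computed at full precision and shown rounded to 5 d.p.)
v1: (-5,-3.5) → rotate → (-6.09516,0.31467) → ×s → (-5.48885,0.28337) → (-5.49,0.28)
v2: (1.5,-1) → rotate → (0.56793,-1.71098) → ×s → (0.51143,-1.54078) → (0.51,-1.54)
v3: (4.5,4.5) → rotate → (6.31581,0.78137) → ×s → (5.68755,0.70365) → (5.69,0.70)
v4: (2,5) → rotate → (4.65184,2.71301) → ×s → (4.18910,2.44313) → (4.19,2.44)

Cross-section at z=7: (-5.49,0.28) (0.51,-1.54) (5.69,0.70) (4.19,2.44)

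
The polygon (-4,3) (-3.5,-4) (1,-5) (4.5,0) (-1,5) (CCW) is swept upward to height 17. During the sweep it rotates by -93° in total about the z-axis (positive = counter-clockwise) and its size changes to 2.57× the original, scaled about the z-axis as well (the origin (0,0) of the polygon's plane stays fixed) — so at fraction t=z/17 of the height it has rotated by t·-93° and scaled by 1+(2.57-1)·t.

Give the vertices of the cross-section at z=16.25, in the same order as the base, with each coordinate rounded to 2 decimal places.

Cross-section at z=16.25: (7.31,10.15) (-10.17,8.56) (-12.45,-2.74) (0.22,-11.25) (12.45,2.74)

t = z/height = 16.25/17 = 0.955882
s = 1 + (scale-1)·z/height = 1 + (2.57-1)·16.25/17 = 2.500735
θ = twist·z/height = -93°·16.25/17 = -88.8971° = -1.551546 rad
cos θ = 0.019249, sin θ = -0.999815 (intermediates below are computed at full precision and shown rounded to 5 d.p.)
v1: (-4,3) → rotate → (2.92245,4.05701) → ×s → (7.30827,10.14550) → (7.31,10.15)
v2: (-3.5,-4) → rotate → (-4.06663,3.42236) → ×s → (-10.16956,8.55841) → (-10.17,8.56)
v3: (1,-5) → rotate → (-4.97982,-1.09606) → ×s → (-12.45322,-2.74095) → (-12.45,-2.74)
v4: (4.5,0) → rotate → (0.08662,-4.49917) → ×s → (0.21661,-11.25122) → (0.22,-11.25)
v5: (-1,5) → rotate → (4.97982,1.09606) → ×s → (12.45322,2.74095) → (12.45,2.74)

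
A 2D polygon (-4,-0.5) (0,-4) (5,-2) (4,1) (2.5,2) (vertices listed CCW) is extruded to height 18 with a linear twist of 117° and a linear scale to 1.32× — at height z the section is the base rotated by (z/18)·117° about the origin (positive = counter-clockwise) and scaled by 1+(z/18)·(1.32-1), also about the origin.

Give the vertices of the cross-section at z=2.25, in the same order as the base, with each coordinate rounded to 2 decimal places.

t = z/height = 2.25/18 = 0.125
s = 1 + (scale-1)·z/height = 1 + (1.32-1)·2.25/18 = 1.040000
θ = twist·z/height = 117°·2.25/18 = 14.6250° = 0.255254 rad
cos θ = 0.967599, sin θ = 0.252492 (intermediates below are computed at full precision and shown rounded to 5 d.p.)
v1: (-4,-0.5) → rotate → (-3.74415,-1.49377) → ×s → (-3.89392,-1.55352) → (-3.89,-1.55)
v2: (0,-4) → rotate → (1.00997,-3.87040) → ×s → (1.05036,-4.02521) → (1.05,-4.03)
v3: (5,-2) → rotate → (5.34298,-0.67274) → ×s → (5.55670,-0.69965) → (5.56,-0.70)
v4: (4,1) → rotate → (3.61790,1.97757) → ×s → (3.76262,2.05667) → (3.76,2.06)
v5: (2.5,2) → rotate → (1.91401,2.56643) → ×s → (1.99058,2.66908) → (1.99,2.67)

Cross-section at z=2.25: (-3.89,-1.55) (1.05,-4.03) (5.56,-0.70) (3.76,2.06) (1.99,2.67)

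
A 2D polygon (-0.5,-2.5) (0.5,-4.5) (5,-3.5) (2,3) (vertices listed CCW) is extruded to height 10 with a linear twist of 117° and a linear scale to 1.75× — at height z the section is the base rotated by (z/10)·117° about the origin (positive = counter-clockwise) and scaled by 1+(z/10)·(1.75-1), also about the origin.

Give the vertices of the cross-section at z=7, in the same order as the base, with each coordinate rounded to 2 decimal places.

Cross-section at z=7: (3.67,-1.29) (6.90,-0.21) (6.36,6.80) (-4.10,3.66)

t = z/height = 7/10 = 0.7
s = 1 + (scale-1)·z/height = 1 + (1.75-1)·7/10 = 1.525000
θ = twist·z/height = 117°·7/10 = 81.9000° = 1.429425 rad
cos θ = 0.140901, sin θ = 0.990024 (intermediates below are computed at full precision and shown rounded to 5 d.p.)
v1: (-0.5,-2.5) → rotate → (2.40461,-0.84726) → ×s → (3.66703,-1.29208) → (3.67,-1.29)
v2: (0.5,-4.5) → rotate → (4.52556,-0.13904) → ×s → (6.90147,-0.21204) → (6.90,-0.21)
v3: (5,-3.5) → rotate → (4.16959,4.45696) → ×s → (6.35862,6.79687) → (6.36,6.80)
v4: (2,3) → rotate → (-2.68827,2.40275) → ×s → (-4.09961,3.66420) → (-4.10,3.66)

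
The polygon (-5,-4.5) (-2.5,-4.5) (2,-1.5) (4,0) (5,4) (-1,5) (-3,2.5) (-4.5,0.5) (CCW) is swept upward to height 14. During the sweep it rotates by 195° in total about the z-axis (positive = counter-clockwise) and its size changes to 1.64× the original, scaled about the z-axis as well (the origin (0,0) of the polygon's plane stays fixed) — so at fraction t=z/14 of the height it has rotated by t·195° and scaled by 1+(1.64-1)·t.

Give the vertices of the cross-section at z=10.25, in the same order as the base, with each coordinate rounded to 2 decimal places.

Cross-section at z=10.25: (9.84,0.82) (6.92,3.04) (-1.01,3.53) (-4.68,3.55) (-9.40,-0.23) (-3.27,-6.73) (1.29,-5.59) (4.82,-4.58)

t = z/height = 10.25/14 = 0.732143
s = 1 + (scale-1)·z/height = 1 + (1.64-1)·10.25/14 = 1.468571
θ = twist·z/height = 195°·10.25/14 = 142.7679° = 2.491769 rad
cos θ = -0.796191, sin θ = 0.605046 (intermediates below are computed at full precision and shown rounded to 5 d.p.)
v1: (-5,-4.5) → rotate → (6.70366,0.55763) → ×s → (9.84480,0.81892) → (9.84,0.82)
v2: (-2.5,-4.5) → rotate → (4.71318,2.07024) → ×s → (6.92165,3.04030) → (6.92,3.04)
v3: (2,-1.5) → rotate → (-0.68481,2.40438) → ×s → (-1.00570,3.53100) → (-1.01,3.53)
v4: (4,0) → rotate → (-3.18476,2.42018) → ×s → (-4.67705,3.55421) → (-4.68,3.55)
v5: (5,4) → rotate → (-6.40114,-0.15953) → ×s → (-9.40053,-0.23429) → (-9.40,-0.23)
v6: (-1,5) → rotate → (-2.22904,-4.58600) → ×s → (-3.27350,-6.73487) → (-3.27,-6.73)
v7: (-3,2.5) → rotate → (0.87596,-3.80561) → ×s → (1.28641,-5.58882) → (1.29,-5.59)
v8: (-4.5,0.5) → rotate → (3.28033,-3.12080) → ×s → (4.81741,-4.58312) → (4.82,-4.58)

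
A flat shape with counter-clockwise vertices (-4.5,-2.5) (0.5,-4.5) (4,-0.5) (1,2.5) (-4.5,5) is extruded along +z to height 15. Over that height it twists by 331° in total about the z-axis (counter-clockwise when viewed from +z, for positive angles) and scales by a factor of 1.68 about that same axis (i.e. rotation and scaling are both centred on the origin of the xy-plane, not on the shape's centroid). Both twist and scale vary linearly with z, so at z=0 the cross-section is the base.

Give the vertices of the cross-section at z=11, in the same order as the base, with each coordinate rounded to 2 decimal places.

Cross-section at z=11: (-0.24,7.71) (-6.34,2.42) (-3.41,-4.99) (2.64,-3.05) (9.75,2.56)

t = z/height = 11/15 = 0.733333
s = 1 + (scale-1)·z/height = 1 + (1.68-1)·11/15 = 1.498667
θ = twist·z/height = 331°·11/15 = 242.7333° = 4.236496 rad
cos θ = -0.458133, sin θ = -0.888884 (intermediates below are computed at full precision and shown rounded to 5 d.p.)
v1: (-4.5,-2.5) → rotate → (-0.16061,5.14531) → ×s → (-0.24071,7.71110) → (-0.24,7.71)
v2: (0.5,-4.5) → rotate → (-4.22904,1.61715) → ×s → (-6.33793,2.42358) → (-6.34,2.42)
v3: (4,-0.5) → rotate → (-2.27697,-3.32647) → ×s → (-3.41242,-4.98527) → (-3.41,-4.99)
v4: (1,2.5) → rotate → (1.76408,-2.03422) → ×s → (2.64376,-3.04861) → (2.64,-3.05)
v5: (-4.5,5) → rotate → (6.50602,1.70932) → ×s → (9.75035,2.56169) → (9.75,2.56)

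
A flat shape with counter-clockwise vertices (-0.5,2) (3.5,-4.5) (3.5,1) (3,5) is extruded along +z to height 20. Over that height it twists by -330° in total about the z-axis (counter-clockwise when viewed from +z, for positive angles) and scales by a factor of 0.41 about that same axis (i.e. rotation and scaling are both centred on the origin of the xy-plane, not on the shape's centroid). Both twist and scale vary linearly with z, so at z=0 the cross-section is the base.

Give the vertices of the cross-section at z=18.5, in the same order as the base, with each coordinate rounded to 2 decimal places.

t = z/height = 18.5/20 = 0.925
s = 1 + (scale-1)·z/height = 1 + (0.41-1)·18.5/20 = 0.454250
θ = twist·z/height = -330°·18.5/20 = -305.2500° = -5.327618 rad
cos θ = 0.577145, sin θ = 0.816642 (intermediates below are computed at full precision and shown rounded to 5 d.p.)
v1: (-0.5,2) → rotate → (-1.92186,0.74597) → ×s → (-0.87300,0.33886) → (-0.87,0.34)
v2: (3.5,-4.5) → rotate → (5.69490,0.26109) → ×s → (2.58691,0.11860) → (2.59,0.12)
v3: (3.5,1) → rotate → (1.20337,3.43539) → ×s → (0.54663,1.56053) → (0.55,1.56)
v4: (3,5) → rotate → (-2.35177,5.33565) → ×s → (-1.06829,2.42372) → (-1.07,2.42)

Cross-section at z=18.5: (-0.87,0.34) (2.59,0.12) (0.55,1.56) (-1.07,2.42)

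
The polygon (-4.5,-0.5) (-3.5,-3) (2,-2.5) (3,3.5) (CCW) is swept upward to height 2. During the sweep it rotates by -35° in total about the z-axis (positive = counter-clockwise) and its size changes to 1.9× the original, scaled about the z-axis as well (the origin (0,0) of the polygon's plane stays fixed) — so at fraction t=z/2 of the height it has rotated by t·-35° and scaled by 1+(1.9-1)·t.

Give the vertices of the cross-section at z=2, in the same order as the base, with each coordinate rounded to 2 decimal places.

Cross-section at z=2: (-7.55,4.13) (-8.72,-0.85) (0.39,-6.07) (8.48,2.18)

t = z/height = 2/2 = 1
s = 1 + (scale-1)·z/height = 1 + (1.9-1)·2/2 = 1.900000
θ = twist·z/height = -35°·2/2 = -35.0000° = -0.610865 rad
cos θ = 0.819152, sin θ = -0.573576 (intermediates below are computed at full precision and shown rounded to 5 d.p.)
v1: (-4.5,-0.5) → rotate → (-3.97297,2.17152) → ×s → (-7.54865,4.12588) → (-7.55,4.13)
v2: (-3.5,-3) → rotate → (-4.58776,-0.44994) → ×s → (-8.71675,-0.85488) → (-8.72,-0.85)
v3: (2,-2.5) → rotate → (0.20436,-3.19503) → ×s → (0.38829,-6.07056) → (0.39,-6.07)
v4: (3,3.5) → rotate → (4.46497,1.14630) → ×s → (8.48345,2.17798) → (8.48,2.18)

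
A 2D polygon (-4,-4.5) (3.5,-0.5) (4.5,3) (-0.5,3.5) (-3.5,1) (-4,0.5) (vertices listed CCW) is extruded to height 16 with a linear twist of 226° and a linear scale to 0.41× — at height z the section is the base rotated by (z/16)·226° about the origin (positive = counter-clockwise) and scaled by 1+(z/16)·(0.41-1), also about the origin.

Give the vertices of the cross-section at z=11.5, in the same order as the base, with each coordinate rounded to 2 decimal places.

Cross-section at z=11.5: (2.98,1.78) (-1.83,0.88) (-2.99,-0.87) (-0.33,-2.01) (1.75,-1.16) (2.11,-0.97)

t = z/height = 11.5/16 = 0.71875
s = 1 + (scale-1)·z/height = 1 + (0.41-1)·11.5/16 = 0.575938
θ = twist·z/height = 226°·11.5/16 = 162.4375° = 2.835069 rad
cos θ = -0.953388, sin θ = 0.301746 (intermediates below are computed at full precision and shown rounded to 5 d.p.)
v1: (-4,-4.5) → rotate → (5.17141,3.08326) → ×s → (2.97841,1.77577) → (2.98,1.78)
v2: (3.5,-0.5) → rotate → (-3.18599,1.53281) → ×s → (-1.83493,0.88280) → (-1.83,0.88)
v3: (4.5,3) → rotate → (-5.19549,-1.50231) → ×s → (-2.99227,-0.86524) → (-2.99,-0.87)
v4: (-0.5,3.5) → rotate → (-0.57942,-3.48773) → ×s → (-0.33371,-2.00872) → (-0.33,-2.01)
v5: (-3.5,1) → rotate → (3.03511,-2.00950) → ×s → (1.74804,-1.15735) → (1.75,-1.16)
v6: (-4,0.5) → rotate → (3.66268,-1.68368) → ×s → (2.10948,-0.96969) → (2.11,-0.97)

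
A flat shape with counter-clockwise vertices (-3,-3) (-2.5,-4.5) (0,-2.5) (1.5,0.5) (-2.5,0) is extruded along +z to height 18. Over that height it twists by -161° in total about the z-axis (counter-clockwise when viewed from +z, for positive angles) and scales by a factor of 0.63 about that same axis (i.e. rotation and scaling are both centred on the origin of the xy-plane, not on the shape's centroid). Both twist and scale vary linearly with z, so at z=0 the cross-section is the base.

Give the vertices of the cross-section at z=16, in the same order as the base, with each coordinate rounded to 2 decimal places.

t = z/height = 16/18 = 0.888889
s = 1 + (scale-1)·z/height = 1 + (0.63-1)·16/18 = 0.671111
θ = twist·z/height = -161°·16/18 = -143.1111° = -2.497760 rad
cos θ = -0.799801, sin θ = -0.600265 (intermediates below are computed at full precision and shown rounded to 5 d.p.)
v1: (-3,-3) → rotate → (0.59861,4.20020) → ×s → (0.40173,2.81880) → (0.40,2.82)
v2: (-2.5,-4.5) → rotate → (-0.70169,5.09977) → ×s → (-0.47091,3.42251) → (-0.47,3.42)
v3: (0,-2.5) → rotate → (-1.50066,1.99950) → ×s → (-1.00711,1.34189) → (-1.01,1.34)
v4: (1.5,0.5) → rotate → (-0.89957,-1.30030) → ×s → (-0.60371,-0.87264) → (-0.60,-0.87)
v5: (-2.5,0) → rotate → (1.99950,1.50066) → ×s → (1.34189,1.00711) → (1.34,1.01)

Cross-section at z=16: (0.40,2.82) (-0.47,3.42) (-1.01,1.34) (-0.60,-0.87) (1.34,1.01)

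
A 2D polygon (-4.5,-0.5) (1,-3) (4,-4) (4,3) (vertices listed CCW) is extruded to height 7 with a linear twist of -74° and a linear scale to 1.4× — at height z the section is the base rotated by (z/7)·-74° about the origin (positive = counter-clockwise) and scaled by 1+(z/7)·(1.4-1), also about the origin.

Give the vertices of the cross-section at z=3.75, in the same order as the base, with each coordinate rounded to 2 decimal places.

Cross-section at z=3.75: (-4.60,3.02) (-1.39,-3.58) (0.64,-6.84) (6.06,-0.29)

t = z/height = 3.75/7 = 0.535714
s = 1 + (scale-1)·z/height = 1 + (1.4-1)·3.75/7 = 1.214286
θ = twist·z/height = -74°·3.75/7 = -39.6429° = -0.691898 rad
cos θ = 0.770036, sin θ = -0.638000 (intermediates below are computed at full precision and shown rounded to 5 d.p.)
v1: (-4.5,-0.5) → rotate → (-3.78416,2.48598) → ×s → (-4.59506,3.01869) → (-4.60,3.02)
v2: (1,-3) → rotate → (-1.14396,-2.94811) → ×s → (-1.38910,-3.57985) → (-1.39,-3.58)
v3: (4,-4) → rotate → (0.52814,-5.63215) → ×s → (0.64132,-6.83903) → (0.64,-6.84)
v4: (4,3) → rotate → (4.99415,-0.24189) → ×s → (6.06432,-0.29373) → (6.06,-0.29)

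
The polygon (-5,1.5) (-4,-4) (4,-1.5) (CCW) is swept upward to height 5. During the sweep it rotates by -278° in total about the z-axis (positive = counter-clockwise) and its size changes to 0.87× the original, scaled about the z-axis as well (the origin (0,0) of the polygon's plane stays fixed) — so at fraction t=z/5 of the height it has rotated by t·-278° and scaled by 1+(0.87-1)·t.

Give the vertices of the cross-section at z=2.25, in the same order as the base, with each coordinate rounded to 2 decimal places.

Cross-section at z=2.25: (3.86,3.04) (-0.92,5.25) (-3.32,-2.27)

t = z/height = 2.25/5 = 0.45
s = 1 + (scale-1)·z/height = 1 + (0.87-1)·2.25/5 = 0.941500
θ = twist·z/height = -278°·2.25/5 = -125.1000° = -2.183407 rad
cos θ = -0.575005, sin θ = -0.818150 (intermediates below are computed at full precision and shown rounded to 5 d.p.)
v1: (-5,1.5) → rotate → (4.10225,3.22824) → ×s → (3.86227,3.03939) → (3.86,3.04)
v2: (-4,-4) → rotate → (-0.97258,5.57262) → ×s → (-0.91568,5.24662) → (-0.92,5.25)
v3: (4,-1.5) → rotate → (-3.52725,-2.41009) → ×s → (-3.32090,-2.26910) → (-3.32,-2.27)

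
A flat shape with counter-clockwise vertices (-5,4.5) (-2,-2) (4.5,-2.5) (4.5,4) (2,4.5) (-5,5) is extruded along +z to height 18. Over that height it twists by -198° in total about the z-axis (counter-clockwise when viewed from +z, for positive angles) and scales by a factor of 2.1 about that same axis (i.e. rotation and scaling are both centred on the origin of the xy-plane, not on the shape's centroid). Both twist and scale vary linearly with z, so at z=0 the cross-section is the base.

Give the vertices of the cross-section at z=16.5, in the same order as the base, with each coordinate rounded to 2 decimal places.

t = z/height = 16.5/18 = 0.916667
s = 1 + (scale-1)·z/height = 1 + (2.1-1)·16.5/18 = 2.008333
θ = twist·z/height = -198°·16.5/18 = -181.5000° = -3.167773 rad
cos θ = -0.999657, sin θ = 0.026177 (intermediates below are computed at full precision and shown rounded to 5 d.p.)
v1: (-5,4.5) → rotate → (4.88049,-4.62934) → ×s → (9.80165,-9.29726) → (9.80,-9.30)
v2: (-2,-2) → rotate → (2.05167,1.94696) → ×s → (4.12043,3.91015) → (4.12,3.91)
v3: (4.5,-2.5) → rotate → (-4.43302,2.61694) → ×s → (-8.90297,5.25569) → (-8.90,5.26)
v4: (4.5,4) → rotate → (-4.60317,-3.88083) → ×s → (-9.24469,-7.79401) → (-9.24,-7.79)
v5: (2,4.5) → rotate → (-2.11711,-4.44610) → ×s → (-4.25186,-8.92926) → (-4.25,-8.93)
v6: (-5,5) → rotate → (4.86740,-5.12917) → ×s → (9.77537,-10.30109) → (9.78,-10.30)

Cross-section at z=16.5: (9.80,-9.30) (4.12,3.91) (-8.90,5.26) (-9.24,-7.79) (-4.25,-8.93) (9.78,-10.30)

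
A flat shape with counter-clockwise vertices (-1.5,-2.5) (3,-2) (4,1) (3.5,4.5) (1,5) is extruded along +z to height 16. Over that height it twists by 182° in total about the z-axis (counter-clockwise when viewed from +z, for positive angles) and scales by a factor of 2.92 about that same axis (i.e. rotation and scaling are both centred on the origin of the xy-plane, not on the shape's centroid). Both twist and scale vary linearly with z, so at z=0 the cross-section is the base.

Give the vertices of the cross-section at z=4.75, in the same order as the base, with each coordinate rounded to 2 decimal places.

t = z/height = 4.75/16 = 0.296875
s = 1 + (scale-1)·z/height = 1 + (2.92-1)·4.75/16 = 1.570000
θ = twist·z/height = 182°·4.75/16 = 54.0313° = 0.943023 rad
cos θ = 0.587344, sin θ = 0.809337 (intermediates below are computed at full precision and shown rounded to 5 d.p.)
v1: (-1.5,-2.5) → rotate → (1.14233,-2.68237) → ×s → (1.79345,-4.21131) → (1.79,-4.21)
v2: (3,-2) → rotate → (3.38071,1.25332) → ×s → (5.30771,1.96772) → (5.31,1.97)
v3: (4,1) → rotate → (1.54004,3.82469) → ×s → (2.41786,6.00477) → (2.42,6.00)
v4: (3.5,4.5) → rotate → (-1.58631,5.47573) → ×s → (-2.49051,8.59689) → (-2.49,8.60)
v5: (1,5) → rotate → (-3.45934,3.74606) → ×s → (-5.43117,5.88131) → (-5.43,5.88)

Cross-section at z=4.75: (1.79,-4.21) (5.31,1.97) (2.42,6.00) (-2.49,8.60) (-5.43,5.88)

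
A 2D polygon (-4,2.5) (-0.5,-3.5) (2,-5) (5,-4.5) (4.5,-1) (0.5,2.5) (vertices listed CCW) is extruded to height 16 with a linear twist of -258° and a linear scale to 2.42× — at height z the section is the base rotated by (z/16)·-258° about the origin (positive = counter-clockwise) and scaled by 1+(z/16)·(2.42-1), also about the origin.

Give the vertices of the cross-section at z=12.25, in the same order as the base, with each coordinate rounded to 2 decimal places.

t = z/height = 12.25/16 = 0.765625
s = 1 + (scale-1)·z/height = 1 + (2.42-1)·12.25/16 = 2.087188
θ = twist·z/height = -258°·12.25/16 = -197.5313° = -3.447571 rad
cos θ = -0.953553, sin θ = 0.301226 (intermediates below are computed at full precision and shown rounded to 5 d.p.)
v1: (-4,2.5) → rotate → (3.06115,-3.58879) → ×s → (6.38919,-7.49047) → (6.39,-7.49)
v2: (-0.5,-3.5) → rotate → (1.53107,3.18682) → ×s → (3.19562,6.65149) → (3.20,6.65)
v3: (2,-5) → rotate → (-0.40098,5.37022) → ×s → (-0.83691,11.20865) → (-0.84,11.21)
v4: (5,-4.5) → rotate → (-3.41225,5.79712) → ×s → (-7.12200,12.09967) → (-7.12,12.10)
v5: (4.5,-1) → rotate → (-3.98976,2.30907) → ×s → (-8.32738,4.81946) → (-8.33,4.82)
v6: (0.5,2.5) → rotate → (-1.22984,-2.23327) → ×s → (-2.56691,-4.66125) → (-2.57,-4.66)

Cross-section at z=12.25: (6.39,-7.49) (3.20,6.65) (-0.84,11.21) (-7.12,12.10) (-8.33,4.82) (-2.57,-4.66)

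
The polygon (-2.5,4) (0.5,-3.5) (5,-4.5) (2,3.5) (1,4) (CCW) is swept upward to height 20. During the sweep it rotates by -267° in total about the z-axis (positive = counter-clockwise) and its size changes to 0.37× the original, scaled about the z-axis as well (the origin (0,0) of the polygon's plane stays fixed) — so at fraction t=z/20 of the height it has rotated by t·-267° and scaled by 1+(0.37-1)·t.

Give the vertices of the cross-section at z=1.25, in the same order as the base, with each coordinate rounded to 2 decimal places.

t = z/height = 1.25/20 = 0.0625
s = 1 + (scale-1)·z/height = 1 + (0.37-1)·1.25/20 = 0.960625
θ = twist·z/height = -267°·1.25/20 = -16.6875° = -0.291252 rad
cos θ = 0.957885, sin θ = -0.287152 (intermediates below are computed at full precision and shown rounded to 5 d.p.)
v1: (-2.5,4) → rotate → (-1.24611,4.54942) → ×s → (-1.19704,4.37029) → (-1.20,4.37)
v2: (0.5,-3.5) → rotate → (-0.52609,-3.49617) → ×s → (-0.50537,-3.35851) → (-0.51,-3.36)
v3: (5,-4.5) → rotate → (3.49724,-5.74624) → ×s → (3.35954,-5.51998) → (3.36,-5.52)
v4: (2,3.5) → rotate → (2.92080,2.77829) → ×s → (2.80579,2.66890) → (2.81,2.67)
v5: (1,4) → rotate → (2.10649,3.54439) → ×s → (2.02355,3.40483) → (2.02,3.40)

Cross-section at z=1.25: (-1.20,4.37) (-0.51,-3.36) (3.36,-5.52) (2.81,2.67) (2.02,3.40)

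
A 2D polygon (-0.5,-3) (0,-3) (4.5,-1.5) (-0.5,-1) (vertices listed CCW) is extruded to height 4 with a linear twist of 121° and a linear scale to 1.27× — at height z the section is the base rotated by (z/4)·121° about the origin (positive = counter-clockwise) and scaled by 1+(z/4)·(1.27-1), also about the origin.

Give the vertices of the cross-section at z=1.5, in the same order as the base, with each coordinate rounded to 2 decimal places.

Cross-section at z=1.5: (1.96,-2.71) (2.35,-2.32) (4.66,2.37) (0.40,-1.17)

t = z/height = 1.5/4 = 0.375
s = 1 + (scale-1)·z/height = 1 + (1.27-1)·1.5/4 = 1.101250
θ = twist·z/height = 121°·1.5/4 = 45.3750° = 0.791943 rad
cos θ = 0.702464, sin θ = 0.711720 (intermediates below are computed at full precision and shown rounded to 5 d.p.)
v1: (-0.5,-3) → rotate → (1.78393,-2.46325) → ×s → (1.96455,-2.71265) → (1.96,-2.71)
v2: (0,-3) → rotate → (2.13516,-2.10739) → ×s → (2.35134,-2.32076) → (2.35,-2.32)
v3: (4.5,-1.5) → rotate → (4.22867,2.14904) → ×s → (4.65682,2.36663) → (4.66,2.37)
v4: (-0.5,-1) → rotate → (0.36049,-1.05832) → ×s → (0.39699,-1.16548) → (0.40,-1.17)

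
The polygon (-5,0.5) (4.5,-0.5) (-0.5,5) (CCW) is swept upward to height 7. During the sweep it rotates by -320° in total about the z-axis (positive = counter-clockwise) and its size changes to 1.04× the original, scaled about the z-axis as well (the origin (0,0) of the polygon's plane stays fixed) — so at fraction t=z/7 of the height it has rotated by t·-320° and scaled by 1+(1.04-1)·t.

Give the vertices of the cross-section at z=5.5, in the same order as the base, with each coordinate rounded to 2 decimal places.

t = z/height = 5.5/7 = 0.785714
s = 1 + (scale-1)·z/height = 1 + (1.04-1)·5.5/7 = 1.031429
θ = twist·z/height = -320°·5.5/7 = -251.4286° = -4.388256 rad
cos θ = -0.318487, sin θ = 0.947927 (intermediates below are computed at full precision and shown rounded to 5 d.p.)
v1: (-5,0.5) → rotate → (1.11847,-4.89888) → ×s → (1.15362,-5.05284) → (1.15,-5.05)
v2: (4.5,-0.5) → rotate → (-0.95923,4.42492) → ×s → (-0.98937,4.56399) → (-0.99,4.56)
v3: (-0.5,5) → rotate → (-4.58039,-2.06640) → ×s → (-4.72435,-2.13134) → (-4.72,-2.13)

Cross-section at z=5.5: (1.15,-5.05) (-0.99,4.56) (-4.72,-2.13)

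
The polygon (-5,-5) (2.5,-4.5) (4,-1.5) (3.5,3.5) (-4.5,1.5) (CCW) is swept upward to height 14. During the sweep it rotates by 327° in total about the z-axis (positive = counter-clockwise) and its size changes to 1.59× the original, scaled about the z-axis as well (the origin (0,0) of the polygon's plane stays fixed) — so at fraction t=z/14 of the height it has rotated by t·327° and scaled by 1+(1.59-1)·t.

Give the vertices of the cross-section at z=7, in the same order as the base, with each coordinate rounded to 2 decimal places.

Cross-section at z=7: (8.05,4.37) (-1.45,6.51) (-4.41,3.33) (-5.63,-3.06) (5.04,-3.52)

t = z/height = 7/14 = 0.5
s = 1 + (scale-1)·z/height = 1 + (1.59-1)·7/14 = 1.295000
θ = twist·z/height = 327°·7/14 = 163.5000° = 2.853613 rad
cos θ = -0.958820, sin θ = 0.284015 (intermediates below are computed at full precision and shown rounded to 5 d.p.)
v1: (-5,-5) → rotate → (6.21418,3.37402) → ×s → (8.04736,4.36936) → (8.05,4.37)
v2: (2.5,-4.5) → rotate → (-1.11898,5.02473) → ×s → (-1.44908,6.50702) → (-1.45,6.51)
v3: (4,-1.5) → rotate → (-3.40926,2.57429) → ×s → (-4.41499,3.33371) → (-4.41,3.33)
v4: (3.5,3.5) → rotate → (-4.34992,-2.36182) → ×s → (-5.63315,-3.05855) → (-5.63,-3.06)
v5: (-4.5,1.5) → rotate → (3.88867,-2.71630) → ×s → (5.03582,-3.51761) → (5.04,-3.52)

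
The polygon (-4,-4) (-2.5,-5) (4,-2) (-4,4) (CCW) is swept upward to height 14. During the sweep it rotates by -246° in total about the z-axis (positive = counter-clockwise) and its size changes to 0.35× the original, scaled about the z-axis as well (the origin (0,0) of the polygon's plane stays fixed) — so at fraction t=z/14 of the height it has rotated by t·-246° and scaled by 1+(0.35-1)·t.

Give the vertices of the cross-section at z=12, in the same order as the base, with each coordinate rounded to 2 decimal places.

t = z/height = 12/14 = 0.857143
s = 1 + (scale-1)·z/height = 1 + (0.35-1)·12/14 = 0.442857
θ = twist·z/height = -246°·12/14 = -210.8571° = -3.680151 rad
cos θ = -0.858449, sin θ = 0.512899 (intermediates below are computed at full precision and shown rounded to 5 d.p.)
v1: (-4,-4) → rotate → (5.48539,1.38220) → ×s → (2.42925,0.61212) → (2.43,0.61)
v2: (-2.5,-5) → rotate → (4.71062,3.01000) → ×s → (2.08613,1.33300) → (2.09,1.33)
v3: (4,-2) → rotate → (-2.40800,3.76849) → ×s → (-1.06640,1.66890) → (-1.07,1.67)
v4: (-4,4) → rotate → (1.38220,-5.48539) → ×s → (0.61212,-2.42925) → (0.61,-2.43)

Cross-section at z=12: (2.43,0.61) (2.09,1.33) (-1.07,1.67) (0.61,-2.43)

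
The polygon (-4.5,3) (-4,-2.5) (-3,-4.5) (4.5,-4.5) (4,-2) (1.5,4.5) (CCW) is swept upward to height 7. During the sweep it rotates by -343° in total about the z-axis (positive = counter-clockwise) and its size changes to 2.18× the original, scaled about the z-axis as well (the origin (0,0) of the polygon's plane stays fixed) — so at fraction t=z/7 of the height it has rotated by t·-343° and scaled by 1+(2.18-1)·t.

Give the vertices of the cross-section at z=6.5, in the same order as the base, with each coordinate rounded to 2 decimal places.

t = z/height = 6.5/7 = 0.928571
s = 1 + (scale-1)·z/height = 1 + (2.18-1)·6.5/7 = 2.095714
θ = twist·z/height = -343°·6.5/7 = -318.5000° = -5.558874 rad
cos θ = 0.748956, sin θ = 0.662620 (intermediates below are computed at full precision and shown rounded to 5 d.p.)
v1: (-4.5,3) → rotate → (-5.35816,-0.73492) → ×s → (-11.22917,-1.54019) → (-11.23,-1.54)
v2: (-4,-2.5) → rotate → (-1.33927,-4.52287) → ×s → (-2.80673,-9.47864) → (-2.81,-9.48)
v3: (-3,-4.5) → rotate → (0.73492,-5.35816) → ×s → (1.54019,-11.22917) → (1.54,-11.23)
v4: (4.5,-4.5) → rotate → (6.35209,-0.38851) → ×s → (13.31217,-0.81421) → (13.31,-0.81)
v5: (4,-2) → rotate → (4.32106,1.15257) → ×s → (9.05571,2.41545) → (9.06,2.42)
v6: (1.5,4.5) → rotate → (-1.85836,4.36423) → ×s → (-3.89458,9.14618) → (-3.89,9.15)

Cross-section at z=6.5: (-11.23,-1.54) (-2.81,-9.48) (1.54,-11.23) (13.31,-0.81) (9.06,2.42) (-3.89,9.15)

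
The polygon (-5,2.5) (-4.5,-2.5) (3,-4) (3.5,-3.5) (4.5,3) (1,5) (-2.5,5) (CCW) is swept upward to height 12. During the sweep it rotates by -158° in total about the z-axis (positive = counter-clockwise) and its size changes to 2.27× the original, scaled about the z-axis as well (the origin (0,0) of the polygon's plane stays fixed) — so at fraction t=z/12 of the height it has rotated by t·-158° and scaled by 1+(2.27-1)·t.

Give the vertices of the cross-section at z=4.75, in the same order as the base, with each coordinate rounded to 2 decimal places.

t = z/height = 4.75/12 = 0.395833
s = 1 + (scale-1)·z/height = 1 + (2.27-1)·4.75/12 = 1.502708
θ = twist·z/height = -158°·4.75/12 = -62.5417° = -1.091558 rad
cos θ = 0.461103, sin θ = -0.887346 (intermediates below are computed at full precision and shown rounded to 5 d.p.)
v1: (-5,2.5) → rotate → (-0.08715,5.58949) → ×s → (-0.13096,8.39937) → (-0.13,8.40)
v2: (-4.5,-2.5) → rotate → (-4.29333,2.84030) → ×s → (-6.45162,4.26814) → (-6.45,4.27)
v3: (3,-4) → rotate → (-2.16608,-4.50645) → ×s → (-3.25498,-6.77188) → (-3.25,-6.77)
v4: (3.5,-3.5) → rotate → (-1.49185,-4.71957) → ×s → (-2.24182,-7.09214) → (-2.24,-7.09)
v5: (4.5,3) → rotate → (4.73700,-2.60975) → ×s → (7.11834,-3.92169) → (7.12,-3.92)
v6: (1,5) → rotate → (4.89784,1.41817) → ×s → (7.36002,2.13110) → (7.36,2.13)
v7: (-2.5,5) → rotate → (3.28397,4.52388) → ×s → (4.93485,6.79808) → (4.93,6.80)

Cross-section at z=4.75: (-0.13,8.40) (-6.45,4.27) (-3.25,-6.77) (-2.24,-7.09) (7.12,-3.92) (7.36,2.13) (4.93,6.80)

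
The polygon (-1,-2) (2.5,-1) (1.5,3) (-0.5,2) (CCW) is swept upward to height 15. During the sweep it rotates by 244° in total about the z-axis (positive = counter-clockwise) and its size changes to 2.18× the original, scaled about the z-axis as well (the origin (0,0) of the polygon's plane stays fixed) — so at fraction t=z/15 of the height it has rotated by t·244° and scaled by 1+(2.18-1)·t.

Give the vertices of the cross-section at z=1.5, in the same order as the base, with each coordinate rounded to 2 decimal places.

Cross-section at z=1.5: (-0.09,-2.50) (3.01,0.14) (0.14,3.75) (-1.43,1.81)

t = z/height = 1.5/15 = 0.1
s = 1 + (scale-1)·z/height = 1 + (2.18-1)·1.5/15 = 1.118000
θ = twist·z/height = 244°·1.5/15 = 24.4000° = 0.425860 rad
cos θ = 0.910684, sin θ = 0.413104 (intermediates below are computed at full precision and shown rounded to 5 d.p.)
v1: (-1,-2) → rotate → (-0.08447,-2.23447) → ×s → (-0.09444,-2.49814) → (-0.09,-2.50)
v2: (2.5,-1) → rotate → (2.68981,0.12208) → ×s → (3.00721,0.13648) → (3.01,0.14)
v3: (1.5,3) → rotate → (0.12671,3.35171) → ×s → (0.14166,3.74721) → (0.14,3.75)
v4: (-0.5,2) → rotate → (-1.28155,1.61482) → ×s → (-1.43277,1.80536) → (-1.43,1.81)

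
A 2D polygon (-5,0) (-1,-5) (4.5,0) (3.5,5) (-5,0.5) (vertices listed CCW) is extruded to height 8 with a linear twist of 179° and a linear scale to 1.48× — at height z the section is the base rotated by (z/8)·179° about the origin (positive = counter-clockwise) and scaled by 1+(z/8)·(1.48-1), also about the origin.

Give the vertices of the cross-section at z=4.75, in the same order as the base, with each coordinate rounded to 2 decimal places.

t = z/height = 4.75/8 = 0.59375
s = 1 + (scale-1)·z/height = 1 + (1.48-1)·4.75/8 = 1.285000
θ = twist·z/height = 179°·4.75/8 = 106.2813° = 1.854958 rad
cos θ = -0.280353, sin θ = 0.959897 (intermediates below are computed at full precision and shown rounded to 5 d.p.)
v1: (-5,0) → rotate → (1.40176,-4.79949) → ×s → (1.80127,-6.16734) → (1.80,-6.17)
v2: (-1,-5) → rotate → (5.07984,0.44187) → ×s → (6.52759,0.56780) → (6.53,0.57)
v3: (4.5,0) → rotate → (-1.26159,4.31954) → ×s → (-1.62114,5.55060) → (-1.62,5.55)
v4: (3.5,5) → rotate → (-5.78072,1.95788) → ×s → (-7.42822,2.51587) → (-7.43,2.52)
v5: (-5,0.5) → rotate → (0.92181,-4.93966) → ×s → (1.18453,-6.34747) → (1.18,-6.35)

Cross-section at z=4.75: (1.80,-6.17) (6.53,0.57) (-1.62,5.55) (-7.43,2.52) (1.18,-6.35)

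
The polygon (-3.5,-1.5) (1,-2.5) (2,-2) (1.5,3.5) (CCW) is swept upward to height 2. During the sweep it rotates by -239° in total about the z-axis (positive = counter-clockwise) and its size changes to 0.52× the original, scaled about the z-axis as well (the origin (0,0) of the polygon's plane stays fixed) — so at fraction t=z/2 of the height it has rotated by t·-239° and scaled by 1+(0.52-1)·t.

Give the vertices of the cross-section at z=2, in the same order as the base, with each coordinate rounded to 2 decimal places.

t = z/height = 2/2 = 1
s = 1 + (scale-1)·z/height = 1 + (0.52-1)·2/2 = 0.520000
θ = twist·z/height = -239°·2/2 = -239.0000° = -4.171337 rad
cos θ = -0.515038, sin θ = 0.857167 (intermediates below are computed at full precision and shown rounded to 5 d.p.)
v1: (-3.5,-1.5) → rotate → (3.08838,-2.22753) → ×s → (1.60596,-1.15831) → (1.61,-1.16)
v2: (1,-2.5) → rotate → (1.62788,2.14476) → ×s → (0.84650,1.11528) → (0.85,1.12)
v3: (2,-2) → rotate → (0.68426,2.74441) → ×s → (0.35581,1.42709) → (0.36,1.43)
v4: (1.5,3.5) → rotate → (-3.77264,-0.51688) → ×s → (-1.96177,-0.26878) → (-1.96,-0.27)

Cross-section at z=2: (1.61,-1.16) (0.85,1.12) (0.36,1.43) (-1.96,-0.27)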